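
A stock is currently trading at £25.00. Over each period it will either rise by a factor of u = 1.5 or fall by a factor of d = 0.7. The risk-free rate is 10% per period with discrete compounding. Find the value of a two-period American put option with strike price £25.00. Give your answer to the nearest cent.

Risk-neutral probability p = (1 + 0.1 − 0.7)/(1.5 − 0.7) = 0.4000/0.8000 = 0.5000
Terminal stock prices: S_uu = 56.25, S_ud = 26.25, S_dd = 12.25
Terminal payoffs (K − S): max(-31.25, 0) = 0, max(-1.25, 0) = 0, max(12.75, 0) = 12.75
Node u (S = 37.5): continuation = 1/1.1·[0.5000·0.0000 + 0.5000·0.0000] = 0.0000; exercise value = 0.0000 ≤ continuation, so V_u = 0.0000
Node d (S = 17.5): continuation = 1/1.1·[0.5000·0.0000 + 0.5000·12.7500] = 5.7955; exercise value = 7.5000 > continuation, so V_d = 7.5000 (exercise)
Node 0 (S = 25): continuation = 1/1.1·[0.5000·0.0000 + 0.5000·7.5000] = 3.4091; exercise value = 0.0000 ≤ continuation, so V_0 = 3.4091

£3.41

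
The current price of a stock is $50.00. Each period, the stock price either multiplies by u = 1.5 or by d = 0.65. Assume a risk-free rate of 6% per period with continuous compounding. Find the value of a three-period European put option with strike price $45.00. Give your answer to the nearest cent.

$7.87

Risk-neutral probability p = (e^0.06 − 0.65)/(1.5 − 0.65) = 0.4118/0.8500 = 0.4845
Terminal stock prices: S_uuu = 168.8, S_uud = 73.12, S_udd = 31.69, S_ddd = 13.73
Terminal payoffs (K − S): max(-123.8, 0) = 0, max(-28.12, 0) = 0, max(13.31, 0) = 13.31, max(31.27, 0) = 31.27
Node uu (S = 112.5): V_uu = e^(−0.06)·[0.4845·0.0000 + 0.5155·0.0000] = 0.0000
Node ud (S = 48.75): V_ud = e^(−0.06)·[0.4845·0.0000 + 0.5155·13.3125] = 6.4628
Node dd (S = 21.13): V_dd = e^(−0.06)·[0.4845·13.3125 + 0.5155·31.2687] = 21.2544
Node u (S = 75): V_u = e^(−0.06)·[0.4845·0.0000 + 0.5155·6.4628] = 3.1375
Node d (S = 32.5): V_d = e^(−0.06)·[0.4845·6.4628 + 0.5155·21.2544] = 13.2673
Node 0 (S = 50): V_0 = e^(−0.06)·[0.4845·3.1375 + 0.5155·13.2673] = 7.8724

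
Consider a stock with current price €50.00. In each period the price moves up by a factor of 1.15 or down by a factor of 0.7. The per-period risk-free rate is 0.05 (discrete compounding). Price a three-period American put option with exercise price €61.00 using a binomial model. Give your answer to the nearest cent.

€11.00

Risk-neutral probability p = (1 + 0.05 − 0.7)/(1.15 − 0.7) = 0.3500/0.4500 = 0.7778
Terminal stock prices: S_uuu = 76.04, S_uud = 46.29, S_udd = 28.17, S_ddd = 17.15
Terminal payoffs (K − S): max(-15.04, 0) = 0, max(14.71, 0) = 14.71, max(32.83, 0) = 32.83, max(43.85, 0) = 43.85
Node uu (S = 66.12): continuation = 1/1.05·[0.7778·0.0000 + 0.2222·14.7125] = 3.1138; exercise value = 0.0000 ≤ continuation, so V_uu = 3.1138
Node ud (S = 40.25): continuation = 1/1.05·[0.7778·14.7125 + 0.2222·32.8250] = 17.8452; exercise value = 20.7500 > continuation, so V_ud = 20.7500 (exercise)
Node dd (S = 24.5): continuation = 1/1.05·[0.7778·32.8250 + 0.2222·43.8500] = 33.5952; exercise value = 36.5000 > continuation, so V_dd = 36.5000 (exercise)
Node u (S = 57.5): continuation = 1/1.05·[0.7778·3.1138 + 0.2222·20.7500] = 6.6980; exercise value = 3.5000 ≤ continuation, so V_u = 6.6980
Node d (S = 35): continuation = 1/1.05·[0.7778·20.7500 + 0.2222·36.5000] = 23.0952; exercise value = 26.0000 > continuation, so V_d = 26.0000 (exercise)
Node 0 (S = 50): continuation = 1/1.05·[0.7778·6.6980 + 0.2222·26.0000] = 10.4641; exercise value = 11.0000 > continuation, so V_0 = 11.0000 (exercise)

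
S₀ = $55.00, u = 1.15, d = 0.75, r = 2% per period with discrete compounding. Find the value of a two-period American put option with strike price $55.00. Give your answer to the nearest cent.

Risk-neutral probability p = (1 + 0.02 − 0.75)/(1.15 − 0.75) = 0.2700/0.4000 = 0.6750
Terminal stock prices: S_uu = 72.74, S_ud = 47.44, S_dd = 30.94
Terminal payoffs (K − S): max(-17.74, 0) = 0, max(7.563, 0) = 7.563, max(24.06, 0) = 24.06
Node u (S = 63.25): continuation = 1/1.02·[0.6750·0.0000 + 0.3250·7.5625] = 2.4096; exercise value = 0.0000 ≤ continuation, so V_u = 2.4096
Node d (S = 41.25): continuation = 1/1.02·[0.6750·7.5625 + 0.3250·24.0625] = 12.6716; exercise value = 13.7500 > continuation, so V_d = 13.7500 (exercise)
Node 0 (S = 55): continuation = 1/1.02·[0.6750·2.4096 + 0.3250·13.7500] = 5.9757; exercise value = 0.0000 ≤ continuation, so V_0 = 5.9757

$5.98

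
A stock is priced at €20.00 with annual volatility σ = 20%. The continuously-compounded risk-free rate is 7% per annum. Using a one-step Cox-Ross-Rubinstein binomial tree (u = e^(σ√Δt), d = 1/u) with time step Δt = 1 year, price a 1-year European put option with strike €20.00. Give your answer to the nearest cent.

€1.25

CRR parameters: u = e^(σ√Δt) = e^(0.2·√1) = 1.2214, d = 1/u = 0.8187
Per-period rate: rΔt = 0.07·1 = 0.07, so R = e^0.07 = 1.0725
Risk-neutral probability p = (e^0.07 − 0.8187)/(1.2214 − 0.8187) = 0.2538/0.4027 = 0.6302
Terminal stock prices: S_u = 24.43, S_d = 16.37
Terminal payoffs (K − S): max(-4.428, 0) = 0, max(3.625, 0) = 3.625
Node 0 (S = 20): V_0 = e^(−0.07)·[0.6302·0.0000 + 0.3698·3.6254] = 1.2499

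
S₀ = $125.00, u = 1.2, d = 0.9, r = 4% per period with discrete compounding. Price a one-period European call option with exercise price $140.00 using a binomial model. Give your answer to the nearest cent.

$4.49

Risk-neutral probability p = (1 + 0.04 − 0.9)/(1.2 − 0.9) = 0.1400/0.3000 = 0.4667
Terminal stock prices: S_u = 150, S_d = 112.5
Terminal payoffs (S − K): max(10, 0) = 10, max(-27.5, 0) = 0
Node 0 (S = 125): V_0 = 1/1.04·[0.4667·10.0000 + 0.5333·0.0000] = 4.4872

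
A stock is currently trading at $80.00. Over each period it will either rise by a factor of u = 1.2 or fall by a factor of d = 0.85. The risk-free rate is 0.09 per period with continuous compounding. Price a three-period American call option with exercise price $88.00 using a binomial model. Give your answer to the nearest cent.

$16.37

Risk-neutral probability p = (e^0.09 − 0.85)/(1.2 − 0.85) = 0.2442/0.3500 = 0.6976
Terminal stock prices: S_uuu = 138.2, S_uud = 97.92, S_udd = 69.36, S_ddd = 49.13
Terminal payoffs (S − K): max(50.24, 0) = 50.24, max(9.92, 0) = 9.92, max(-18.64, 0) = 0, max(-38.87, 0) = 0
Node uu (S = 115.2): continuation = e^(−0.09)·[0.6976·50.2400 + 0.3024·9.9200] = 34.7741; exercise value = 27.2000 ≤ continuation, so V_uu = 34.7741
Node ud (S = 81.6): continuation = e^(−0.09)·[0.6976·9.9200 + 0.3024·0.0000] = 6.3249; exercise value = 0.0000 ≤ continuation, so V_ud = 6.3249
Node dd (S = 57.8): continuation = e^(−0.09)·[0.6976·0.0000 + 0.3024·0.0000] = 0.0000; exercise value = 0.0000 ≤ continuation, so V_dd = 0.0000
Node u (S = 96): continuation = e^(−0.09)·[0.6976·34.7741 + 0.3024·6.3249] = 23.9196; exercise value = 8.0000 ≤ continuation, so V_u = 23.9196
Node d (S = 68): continuation = e^(−0.09)·[0.6976·6.3249 + 0.3024·0.0000] = 4.0328; exercise value = 0.0000 ≤ continuation, so V_d = 4.0328
Node 0 (S = 80): continuation = e^(−0.09)·[0.6976·23.9196 + 0.3024·4.0328] = 16.3654; exercise value = 0.0000 ≤ continuation, so V_0 = 16.3654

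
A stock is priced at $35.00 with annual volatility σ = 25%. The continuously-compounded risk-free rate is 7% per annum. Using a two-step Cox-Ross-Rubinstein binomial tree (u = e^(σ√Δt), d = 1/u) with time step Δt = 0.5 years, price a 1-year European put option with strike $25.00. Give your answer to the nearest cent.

CRR parameters: u = e^(σ√Δt) = e^(0.25·√0.5) = 1.1934, d = 1/u = 0.8380
Per-period rate: rΔt = 0.07·0.5 = 0.035, so R = e^0.035 = 1.0356
Risk-neutral probability p = (e^0.035 − 0.8380)/(1.1934 − 0.8380) = 0.1977/0.3554 = 0.5561
Terminal stock prices: S_uu = 49.84, S_ud = 35, S_dd = 24.58
Terminal payoffs (K − S): max(-24.84, 0) = 0, max(-10, 0) = 0, max(0.4234, 0) = 0.4234
Node u (S = 41.77): V_u = e^(−0.035)·[0.5561·0.0000 + 0.4439·0.0000] = 0.0000
Node d (S = 29.33): V_d = e^(−0.035)·[0.5561·0.0000 + 0.4439·0.4234] = 0.1815
Node 0 (S = 35): V_0 = e^(−0.035)·[0.5561·0.0000 + 0.4439·0.1815] = 0.0778

$0.08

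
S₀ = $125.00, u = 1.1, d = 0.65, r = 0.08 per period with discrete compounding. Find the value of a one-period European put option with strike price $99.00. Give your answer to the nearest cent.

Risk-neutral probability p = (1 + 0.08 − 0.65)/(1.1 − 0.65) = 0.4300/0.4500 = 0.9556
Terminal stock prices: S_u = 137.5, S_d = 81.25
Terminal payoffs (K − S): max(-38.5, 0) = 0, max(17.75, 0) = 17.75
Node 0 (S = 125): V_0 = 1/1.08·[0.9556·0.0000 + 0.0444·17.7500] = 0.7305

$0.73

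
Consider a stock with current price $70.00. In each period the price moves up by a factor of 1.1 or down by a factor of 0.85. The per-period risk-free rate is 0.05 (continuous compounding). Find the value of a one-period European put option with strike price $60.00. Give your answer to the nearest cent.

Risk-neutral probability p = (e^0.05 − 0.85)/(1.1 − 0.85) = 0.2013/0.2500 = 0.8051
Terminal stock prices: S_u = 77, S_d = 59.5
Terminal payoffs (K − S): max(-17, 0) = 0, max(0.5, 0) = 0.5
Node 0 (S = 70): V_0 = e^(−0.05)·[0.8051·0.0000 + 0.1949·0.5000] = 0.0927

$0.09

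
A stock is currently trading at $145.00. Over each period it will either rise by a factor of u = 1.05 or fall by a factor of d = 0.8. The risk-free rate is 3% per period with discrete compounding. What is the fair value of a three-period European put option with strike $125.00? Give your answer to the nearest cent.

$0.47

Risk-neutral probability p = (1 + 0.03 − 0.8)/(1.05 − 0.8) = 0.2300/0.2500 = 0.9200
Terminal stock prices: S_uuu = 167.9, S_uud = 127.9, S_udd = 97.44, S_ddd = 74.24
Terminal payoffs (K − S): max(-42.86, 0) = 0, max(-2.89, 0) = 0, max(27.56, 0) = 27.56, max(50.76, 0) = 50.76
Node uu (S = 159.9): V_uu = 1/1.03·[0.9200·0.0000 + 0.0800·0.0000] = 0.0000
Node ud (S = 121.8): V_ud = 1/1.03·[0.9200·0.0000 + 0.0800·27.5600] = 2.1406
Node dd (S = 92.8): V_dd = 1/1.03·[0.9200·27.5600 + 0.0800·50.7600] = 28.5592
Node u (S = 152.2): V_u = 1/1.03·[0.9200·0.0000 + 0.0800·2.1406] = 0.1663
Node d (S = 116): V_d = 1/1.03·[0.9200·2.1406 + 0.0800·28.5592] = 4.1302
Node 0 (S = 145): V_0 = 1/1.03·[0.9200·0.1663 + 0.0800·4.1302] = 0.4693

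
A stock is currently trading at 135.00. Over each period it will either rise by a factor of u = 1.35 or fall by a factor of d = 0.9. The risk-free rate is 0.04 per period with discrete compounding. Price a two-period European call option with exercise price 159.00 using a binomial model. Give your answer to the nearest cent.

9.78

Risk-neutral probability p = (1 + 0.04 − 0.9)/(1.35 − 0.9) = 0.1400/0.4500 = 0.3111
Terminal stock prices: S_uu = 246, S_ud = 164, S_dd = 109.4
Terminal payoffs (S − K): max(87.04, 0) = 87.04, max(5.025, 0) = 5.025, max(-49.65, 0) = 0
Node u (S = 182.2): V_u = 1/1.04·[0.3111·87.0375 + 0.6889·5.0250] = 29.3654
Node d (S = 121.5): V_d = 1/1.04·[0.3111·5.0250 + 0.6889·0.0000] = 1.5032
Node 0 (S = 135): V_0 = 1/1.04·[0.3111·29.3654 + 0.6889·1.5032] = 9.7802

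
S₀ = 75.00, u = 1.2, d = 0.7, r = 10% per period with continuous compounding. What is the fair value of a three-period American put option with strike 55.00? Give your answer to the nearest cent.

1.01

Risk-neutral probability p = (e^0.1 − 0.7)/(1.2 − 0.7) = 0.4052/0.5000 = 0.8103
Terminal stock prices: S_uuu = 129.6, S_uud = 75.6, S_udd = 44.1, S_ddd = 25.72
Terminal payoffs (K − S): max(-74.6, 0) = 0, max(-20.6, 0) = 0, max(10.9, 0) = 10.9, max(29.28, 0) = 29.28
Node uu (S = 108): continuation = e^(−0.1)·[0.8103·0.0000 + 0.1897·0.0000] = 0.0000; exercise value = 0.0000 ≤ continuation, so V_uu = 0.0000
Node ud (S = 63): continuation = e^(−0.1)·[0.8103·0.0000 + 0.1897·10.9000] = 1.8705; exercise value = 0.0000 ≤ continuation, so V_ud = 1.8705
Node dd (S = 36.75): continuation = e^(−0.1)·[0.8103·10.9000 + 0.1897·29.2750] = 13.0161; exercise value = 18.2500 > continuation, so V_dd = 18.2500 (exercise)
Node u (S = 90): continuation = e^(−0.1)·[0.8103·0.0000 + 0.1897·1.8705] = 0.3210; exercise value = 0.0000 ≤ continuation, so V_u = 0.3210
Node d (S = 52.5): continuation = e^(−0.1)·[0.8103·1.8705 + 0.1897·18.2500] = 4.5034; exercise value = 2.5000 ≤ continuation, so V_d = 4.5034
Node 0 (S = 75): continuation = e^(−0.1)·[0.8103·0.3210 + 0.1897·4.5034] = 1.0082; exercise value = 0.0000 ≤ continuation, so V_0 = 1.0082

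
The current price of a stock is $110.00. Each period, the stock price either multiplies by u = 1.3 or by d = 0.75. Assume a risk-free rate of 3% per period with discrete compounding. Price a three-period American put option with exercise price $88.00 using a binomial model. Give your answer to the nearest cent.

Risk-neutral probability p = (1 + 0.03 − 0.75)/(1.3 − 0.75) = 0.2800/0.5500 = 0.5091
Terminal stock prices: S_uuu = 241.7, S_uud = 139.4, S_udd = 80.44, S_ddd = 46.41
Terminal payoffs (K − S): max(-153.7, 0) = 0, max(-51.43, 0) = 0, max(7.562, 0) = 7.562, max(41.59, 0) = 41.59
Node uu (S = 185.9): continuation = 1/1.03·[0.5091·0.0000 + 0.4909·0.0000] = 0.0000; exercise value = 0.0000 ≤ continuation, so V_uu = 0.0000
Node ud (S = 107.2): continuation = 1/1.03·[0.5091·0.0000 + 0.4909·7.5625] = 3.6044; exercise value = 0.0000 ≤ continuation, so V_ud = 3.6044
Node dd (S = 61.88): continuation = 1/1.03·[0.5091·7.5625 + 0.4909·41.5938] = 23.5619; exercise value = 26.1250 > continuation, so V_dd = 26.1250 (exercise)
Node u (S = 143): continuation = 1/1.03·[0.5091·0.0000 + 0.4909·3.6044] = 1.7179; exercise value = 0.0000 ≤ continuation, so V_u = 1.7179
Node d (S = 82.5): continuation = 1/1.03·[0.5091·3.6044 + 0.4909·26.1250] = 14.2330; exercise value = 5.5000 ≤ continuation, so V_d = 14.2330
Node 0 (S = 110): continuation = 1/1.03·[0.5091·1.7179 + 0.4909·14.2330] = 7.6327; exercise value = 0.0000 ≤ continuation, so V_0 = 7.6327

$7.63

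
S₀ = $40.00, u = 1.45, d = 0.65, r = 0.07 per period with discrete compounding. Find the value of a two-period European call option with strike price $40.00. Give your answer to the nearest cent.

$10.62

Risk-neutral probability p = (1 + 0.07 − 0.65)/(1.45 − 0.65) = 0.4200/0.8000 = 0.5250
Terminal stock prices: S_uu = 84.1, S_ud = 37.7, S_dd = 16.9
Terminal payoffs (S − K): max(44.1, 0) = 44.1, max(-2.3, 0) = 0, max(-23.1, 0) = 0
Node u (S = 58): V_u = 1/1.07·[0.5250·44.1000 + 0.4750·0.0000] = 21.6379
Node d (S = 26): V_d = 1/1.07·[0.5250·0.0000 + 0.4750·0.0000] = 0.0000
Node 0 (S = 40): V_0 = 1/1.07·[0.5250·21.6379 + 0.4750·0.0000] = 10.6167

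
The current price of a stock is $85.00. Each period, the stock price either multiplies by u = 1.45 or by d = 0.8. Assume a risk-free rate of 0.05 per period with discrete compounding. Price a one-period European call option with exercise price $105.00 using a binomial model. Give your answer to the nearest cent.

$6.68

Risk-neutral probability p = (1 + 0.05 − 0.8)/(1.45 − 0.8) = 0.2500/0.6500 = 0.3846
Terminal stock prices: S_u = 123.2, S_d = 68
Terminal payoffs (S − K): max(18.25, 0) = 18.25, max(-37, 0) = 0
Node 0 (S = 85): V_0 = 1/1.05·[0.3846·18.2500 + 0.6154·0.0000] = 6.6850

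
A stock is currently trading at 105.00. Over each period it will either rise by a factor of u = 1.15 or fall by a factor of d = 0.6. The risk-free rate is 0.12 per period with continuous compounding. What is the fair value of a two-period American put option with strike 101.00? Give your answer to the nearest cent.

Risk-neutral probability p = (e^0.12 − 0.6)/(1.15 − 0.6) = 0.5275/0.5500 = 0.9591
Terminal stock prices: S_uu = 138.9, S_ud = 72.45, S_dd = 37.8
Terminal payoffs (K − S): max(-37.86, 0) = 0, max(28.55, 0) = 28.55, max(63.2, 0) = 63.2
Node u (S = 120.7): continuation = e^(−0.12)·[0.9591·0.0000 + 0.0409·28.5500] = 1.0360; exercise value = 0.0000 ≤ continuation, so V_u = 1.0360
Node d (S = 63): continuation = e^(−0.12)·[0.9591·28.5500 + 0.0409·63.2000] = 26.5790; exercise value = 38.0000 > continuation, so V_d = 38.0000 (exercise)
Node 0 (S = 105): continuation = e^(−0.12)·[0.9591·1.0360 + 0.0409·38.0000] = 2.2602; exercise value = 0.0000 ≤ continuation, so V_0 = 2.2602

2.26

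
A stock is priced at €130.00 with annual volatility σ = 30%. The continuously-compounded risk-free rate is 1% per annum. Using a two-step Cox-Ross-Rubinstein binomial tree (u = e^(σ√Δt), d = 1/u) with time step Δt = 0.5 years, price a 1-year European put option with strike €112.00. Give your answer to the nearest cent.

€7.81

CRR parameters: u = e^(σ√Δt) = e^(0.3·√0.5) = 1.2363, d = 1/u = 0.8089
Per-period rate: rΔt = 0.01·0.5 = 0.005, so R = e^0.005 = 1.0050
Risk-neutral probability p = (e^0.005 − 0.8089)/(1.2363 − 0.8089) = 0.1962/0.4275 = 0.4589
Terminal stock prices: S_uu = 198.7, S_ud = 130, S_dd = 85.05
Terminal payoffs (K − S): max(-86.7, 0) = 0, max(-18, 0) = 0, max(26.95, 0) = 26.95
Node u (S = 160.7): V_u = e^(−0.005)·[0.4589·0.0000 + 0.5411·0.0000] = 0.0000
Node d (S = 105.2): V_d = e^(−0.005)·[0.4589·0.0000 + 0.5411·26.9474] = 14.5087
Node 0 (S = 130): V_0 = e^(−0.005)·[0.4589·0.0000 + 0.5411·14.5087] = 7.8116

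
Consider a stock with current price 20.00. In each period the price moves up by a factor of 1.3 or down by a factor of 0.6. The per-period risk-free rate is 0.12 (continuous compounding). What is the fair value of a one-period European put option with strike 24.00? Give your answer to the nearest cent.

2.62

Risk-neutral probability p = (e^0.12 − 0.6)/(1.3 − 0.6) = 0.5275/0.7000 = 0.7536
Terminal stock prices: S_u = 26, S_d = 12
Terminal payoffs (K − S): max(-2, 0) = 0, max(12, 0) = 12
Node 0 (S = 20): V_0 = e^(−0.12)·[0.7536·0.0000 + 0.2464·12.0000] = 2.6228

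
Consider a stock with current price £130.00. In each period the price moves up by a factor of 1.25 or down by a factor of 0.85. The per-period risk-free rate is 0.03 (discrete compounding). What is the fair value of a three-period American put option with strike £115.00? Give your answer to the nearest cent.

£6.01

Risk-neutral probability p = (1 + 0.03 − 0.85)/(1.25 − 0.85) = 0.1800/0.4000 = 0.4500
Terminal stock prices: S_uuu = 253.9, S_uud = 172.7, S_udd = 117.4, S_ddd = 79.84
Terminal payoffs (K − S): max(-138.9, 0) = 0, max(-57.66, 0) = 0, max(-2.406, 0) = 0, max(35.16, 0) = 35.16
Node uu (S = 203.1): continuation = 1/1.03·[0.4500·0.0000 + 0.5500·0.0000] = 0.0000; exercise value = 0.0000 ≤ continuation, so V_uu = 0.0000
Node ud (S = 138.1): continuation = 1/1.03·[0.4500·0.0000 + 0.5500·0.0000] = 0.0000; exercise value = 0.0000 ≤ continuation, so V_ud = 0.0000
Node dd (S = 93.92): continuation = 1/1.03·[0.4500·0.0000 + 0.5500·35.1638] = 18.7768; exercise value = 21.0750 > continuation, so V_dd = 21.0750 (exercise)
Node u (S = 162.5): continuation = 1/1.03·[0.4500·0.0000 + 0.5500·0.0000] = 0.0000; exercise value = 0.0000 ≤ continuation, so V_u = 0.0000
Node d (S = 110.5): continuation = 1/1.03·[0.4500·0.0000 + 0.5500·21.0750] = 11.2536; exercise value = 4.5000 ≤ continuation, so V_d = 11.2536
Node 0 (S = 130): continuation = 1/1.03·[0.4500·0.0000 + 0.5500·11.2536] = 6.0092; exercise value = 0.0000 ≤ continuation, so V_0 = 6.0092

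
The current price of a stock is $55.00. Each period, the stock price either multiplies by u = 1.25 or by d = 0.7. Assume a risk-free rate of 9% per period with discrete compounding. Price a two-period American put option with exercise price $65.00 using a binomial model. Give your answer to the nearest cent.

Risk-neutral probability p = (1 + 0.09 − 0.7)/(1.25 − 0.7) = 0.3900/0.5500 = 0.7091
Terminal stock prices: S_uu = 85.94, S_ud = 48.12, S_dd = 26.95
Terminal payoffs (K − S): max(-20.94, 0) = 0, max(16.88, 0) = 16.88, max(38.05, 0) = 38.05
Node u (S = 68.75): continuation = 1/1.09·[0.7091·0.0000 + 0.2909·16.8750] = 4.5038; exercise value = 0.0000 ≤ continuation, so V_u = 4.5038
Node d (S = 38.5): continuation = 1/1.09·[0.7091·16.8750 + 0.2909·38.0500] = 21.1330; exercise value = 26.5000 > continuation, so V_d = 26.5000 (exercise)
Node 0 (S = 55): continuation = 1/1.09·[0.7091·4.5038 + 0.2909·26.5000] = 10.0024; exercise value = 10.0000 ≤ continuation, so V_0 = 10.0024

$10.00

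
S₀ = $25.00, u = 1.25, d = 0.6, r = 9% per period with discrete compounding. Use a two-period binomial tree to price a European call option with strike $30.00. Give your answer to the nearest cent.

$4.33

Risk-neutral probability p = (1 + 0.09 − 0.6)/(1.25 − 0.6) = 0.4900/0.6500 = 0.7538
Terminal stock prices: S_uu = 39.06, S_ud = 18.75, S_dd = 9
Terminal payoffs (S − K): max(9.062, 0) = 9.062, max(-11.25, 0) = 0, max(-21, 0) = 0
Node u (S = 31.25): V_u = 1/1.09·[0.7538·9.0625 + 0.2462·0.0000] = 6.2676
Node d (S = 15): V_d = 1/1.09·[0.7538·0.0000 + 0.2462·0.0000] = 0.0000
Node 0 (S = 25): V_0 = 1/1.09·[0.7538·6.2676 + 0.2462·0.0000] = 4.3347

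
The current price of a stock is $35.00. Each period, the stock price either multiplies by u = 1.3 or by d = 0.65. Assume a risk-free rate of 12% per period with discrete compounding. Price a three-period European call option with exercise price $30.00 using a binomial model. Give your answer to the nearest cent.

Risk-neutral probability p = (1 + 0.12 − 0.65)/(1.3 − 0.65) = 0.4700/0.6500 = 0.7231
Terminal stock prices: S_uuu = 76.89, S_uud = 38.45, S_udd = 19.22, S_ddd = 9.612
Terminal payoffs (S − K): max(46.89, 0) = 46.89, max(8.448, 0) = 8.448, max(-10.78, 0) = 0, max(-20.39, 0) = 0
Node uu (S = 59.15): V_uu = 1/1.12·[0.7231·46.8950 + 0.2769·8.4475] = 32.3643
Node ud (S = 29.57): V_ud = 1/1.12·[0.7231·8.4475 + 0.2769·0.0000] = 5.4537
Node dd (S = 14.79): V_dd = 1/1.12·[0.7231·0.0000 + 0.2769·0.0000] = 0.0000
Node u (S = 45.5): V_u = 1/1.12·[0.7231·32.3643 + 0.2769·5.4537] = 22.2430
Node d (S = 22.75): V_d = 1/1.12·[0.7231·5.4537 + 0.2769·0.0000] = 3.5210
Node 0 (S = 35): V_0 = 1/1.12·[0.7231·22.2430 + 0.2769·3.5210] = 15.2307

$15.23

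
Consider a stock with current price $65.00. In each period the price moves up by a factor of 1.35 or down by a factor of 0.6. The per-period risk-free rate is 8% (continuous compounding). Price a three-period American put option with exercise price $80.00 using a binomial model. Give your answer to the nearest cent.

Risk-neutral probability p = (e^0.08 − 0.6)/(1.35 − 0.6) = 0.4833/0.7500 = 0.6444
Terminal stock prices: S_uuu = 159.9, S_uud = 71.08, S_udd = 31.59, S_ddd = 14.04
Terminal payoffs (K − S): max(-79.92, 0) = 0, max(8.922, 0) = 8.922, max(48.41, 0) = 48.41, max(65.96, 0) = 65.96
Node uu (S = 118.5): continuation = e^(−0.08)·[0.6444·0.0000 + 0.3556·8.9225] = 2.9290; exercise value = 0.0000 ≤ continuation, so V_uu = 2.9290
Node ud (S = 52.65): continuation = e^(−0.08)·[0.6444·8.9225 + 0.3556·48.4100] = 21.1993; exercise value = 27.3500 > continuation, so V_ud = 27.3500 (exercise)
Node dd (S = 23.4): continuation = e^(−0.08)·[0.6444·48.4100 + 0.3556·65.9600] = 50.4493; exercise value = 56.6000 > continuation, so V_dd = 56.6000 (exercise)
Node u (S = 87.75): continuation = e^(−0.08)·[0.6444·2.9290 + 0.3556·27.3500] = 10.7207; exercise value = 0.0000 ≤ continuation, so V_u = 10.7207
Node d (S = 39): continuation = e^(−0.08)·[0.6444·27.3500 + 0.3556·56.6000] = 34.8493; exercise value = 41.0000 > continuation, so V_d = 41.0000 (exercise)
Node 0 (S = 65): continuation = e^(−0.08)·[0.6444·10.7207 + 0.3556·41.0000] = 19.8364; exercise value = 15.0000 ≤ continuation, so V_0 = 19.8364

$19.84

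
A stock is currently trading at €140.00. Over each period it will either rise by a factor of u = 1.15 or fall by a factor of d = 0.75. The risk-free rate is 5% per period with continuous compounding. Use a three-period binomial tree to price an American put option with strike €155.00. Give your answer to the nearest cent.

Risk-neutral probability p = (e^0.05 − 0.75)/(1.15 − 0.75) = 0.3013/0.4000 = 0.7532
Terminal stock prices: S_uuu = 212.9, S_uud = 138.9, S_udd = 90.56, S_ddd = 59.06
Terminal payoffs (K − S): max(-57.92, 0) = 0, max(16.14, 0) = 16.14, max(64.44, 0) = 64.44, max(95.94, 0) = 95.94
Node uu (S = 185.1): continuation = e^(−0.05)·[0.7532·0.0000 + 0.2468·16.1375] = 3.7888; exercise value = 0.0000 ≤ continuation, so V_uu = 3.7888
Node ud (S = 120.8): continuation = e^(−0.05)·[0.7532·16.1375 + 0.2468·64.4375] = 26.6906; exercise value = 34.2500 > continuation, so V_ud = 34.2500 (exercise)
Node dd (S = 78.75): continuation = e^(−0.05)·[0.7532·64.4375 + 0.2468·95.9375] = 68.6906; exercise value = 76.2500 > continuation, so V_dd = 76.2500 (exercise)
Node u (S = 161): continuation = e^(−0.05)·[0.7532·3.7888 + 0.2468·34.2500] = 10.7559; exercise value = 0.0000 ≤ continuation, so V_u = 10.7559
Node d (S = 105): continuation = e^(−0.05)·[0.7532·34.2500 + 0.2468·76.2500] = 42.4406; exercise value = 50.0000 > continuation, so V_d = 50.0000 (exercise)
Node 0 (S = 140): continuation = e^(−0.05)·[0.7532·10.7559 + 0.2468·50.0000] = 19.4452; exercise value = 15.0000 ≤ continuation, so V_0 = 19.4452

€19.45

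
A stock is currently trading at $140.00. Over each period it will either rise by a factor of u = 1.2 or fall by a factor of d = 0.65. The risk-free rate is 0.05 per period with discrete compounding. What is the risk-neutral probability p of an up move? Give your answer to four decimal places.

p = 0.7273

Risk-neutral probability p = (1 + 0.05 − 0.65)/(1.2 − 0.65) = 0.4000/0.5500 = 0.7273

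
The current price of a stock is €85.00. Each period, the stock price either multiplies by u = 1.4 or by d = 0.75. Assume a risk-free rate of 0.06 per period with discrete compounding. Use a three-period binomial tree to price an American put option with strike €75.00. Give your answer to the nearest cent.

€8.39

Risk-neutral probability p = (1 + 0.06 − 0.75)/(1.4 − 0.75) = 0.3100/0.6500 = 0.4769
Terminal stock prices: S_uuu = 233.2, S_uud = 124.9, S_udd = 66.94, S_ddd = 35.86
Terminal payoffs (K − S): max(-158.2, 0) = 0, max(-49.95, 0) = 0, max(8.063, 0) = 8.063, max(39.14, 0) = 39.14
Node uu (S = 166.6): continuation = 1/1.06·[0.4769·0.0000 + 0.5231·0.0000] = 0.0000; exercise value = 0.0000 ≤ continuation, so V_uu = 0.0000
Node ud (S = 89.25): continuation = 1/1.06·[0.4769·0.0000 + 0.5231·8.0625] = 3.9786; exercise value = 0.0000 ≤ continuation, so V_ud = 3.9786
Node dd (S = 47.81): continuation = 1/1.06·[0.4769·8.0625 + 0.5231·39.1406] = 22.9422; exercise value = 27.1875 > continuation, so V_dd = 27.1875 (exercise)
Node u (S = 119): continuation = 1/1.06·[0.4769·0.0000 + 0.5231·3.9786] = 1.9633; exercise value = 0.0000 ≤ continuation, so V_u = 1.9633
Node d (S = 63.75): continuation = 1/1.06·[0.4769·3.9786 + 0.5231·27.1875] = 15.2063; exercise value = 11.2500 ≤ continuation, so V_d = 15.2063
Node 0 (S = 85): continuation = 1/1.06·[0.4769·1.9633 + 0.5231·15.2063] = 8.3872; exercise value = 0.0000 ≤ continuation, so V_0 = 8.3872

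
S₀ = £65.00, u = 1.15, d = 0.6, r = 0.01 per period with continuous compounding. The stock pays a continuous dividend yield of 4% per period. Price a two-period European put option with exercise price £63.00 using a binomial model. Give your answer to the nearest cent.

£11.96

Per-period risk-free factor R = e^0.01 = 1.0101; dividend-adjusted growth = e^(0.01−0.04) = 0.9704.
Risk-neutral probability p = (0.9704 − 0.6)/(1.15 − 0.6) = 0.3704/0.5500 = 0.6735
Terminal stock prices: S_uu = 85.96, S_ud = 44.85, S_dd = 23.4
Terminal payoffs (K − S): max(-22.96, 0) = 0, max(18.15, 0) = 18.15, max(39.6, 0) = 39.6
Node u (S = 74.75): V_u = e^(−0.01)·[0.6735·0.0000 + 0.3265·18.1500] = 5.8663
Node d (S = 39): V_d = e^(−0.01)·[0.6735·18.1500 + 0.3265·39.6000] = 24.9024
Node 0 (S = 65): V_0 = e^(−0.01)·[0.6735·5.8663 + 0.3265·24.9024] = 11.9607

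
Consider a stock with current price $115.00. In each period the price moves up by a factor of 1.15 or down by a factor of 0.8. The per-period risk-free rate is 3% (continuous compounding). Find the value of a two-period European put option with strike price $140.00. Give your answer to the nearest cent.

$21.78

Risk-neutral probability p = (e^0.03 − 0.8)/(1.15 − 0.8) = 0.2305/0.3500 = 0.6584
Terminal stock prices: S_uu = 152.1, S_ud = 105.8, S_dd = 73.6
Terminal payoffs (K − S): max(-12.09, 0) = 0, max(34.2, 0) = 34.2, max(66.4, 0) = 66.4
Node u (S = 132.2): V_u = e^(−0.03)·[0.6584·0.0000 + 0.3416·34.2000] = 11.3361
Node d (S = 92): V_d = e^(−0.03)·[0.6584·34.2000 + 0.3416·66.4000] = 43.8624
Node 0 (S = 115): V_0 = e^(−0.03)·[0.6584·11.3361 + 0.3416·43.8624] = 21.7823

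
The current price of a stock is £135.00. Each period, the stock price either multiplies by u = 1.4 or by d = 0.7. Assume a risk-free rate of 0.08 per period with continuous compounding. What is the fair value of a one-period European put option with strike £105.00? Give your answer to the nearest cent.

Risk-neutral probability p = (e^0.08 − 0.7)/(1.4 − 0.7) = 0.3833/0.7000 = 0.5476
Terminal stock prices: S_u = 189, S_d = 94.5
Terminal payoffs (K − S): max(-84, 0) = 0, max(10.5, 0) = 10.5
Node 0 (S = 135): V_0 = e^(−0.08)·[0.5476·0.0000 + 0.4524·10.5000] = 4.3854

£4.39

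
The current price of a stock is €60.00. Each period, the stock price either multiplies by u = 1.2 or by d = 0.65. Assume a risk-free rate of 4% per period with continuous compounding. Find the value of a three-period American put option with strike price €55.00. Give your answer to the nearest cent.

€6.01

Risk-neutral probability p = (e^0.04 − 0.65)/(1.2 − 0.65) = 0.3908/0.5500 = 0.7106
Terminal stock prices: S_uuu = 103.7, S_uud = 56.16, S_udd = 30.42, S_ddd = 16.48
Terminal payoffs (K − S): max(-48.68, 0) = 0, max(-1.16, 0) = 0, max(24.58, 0) = 24.58, max(38.52, 0) = 38.52
Node uu (S = 86.4): continuation = e^(−0.04)·[0.7106·0.0000 + 0.2894·0.0000] = 0.0000; exercise value = 0.0000 ≤ continuation, so V_uu = 0.0000
Node ud (S = 46.8): continuation = e^(−0.04)·[0.7106·0.0000 + 0.2894·24.5800] = 6.8354; exercise value = 8.2000 > continuation, so V_ud = 8.2000 (exercise)
Node dd (S = 25.35): continuation = e^(−0.04)·[0.7106·24.5800 + 0.2894·38.5225] = 27.4934; exercise value = 29.6500 > continuation, so V_dd = 29.6500 (exercise)
Node u (S = 72): continuation = e^(−0.04)·[0.7106·0.0000 + 0.2894·8.2000] = 2.2803; exercise value = 0.0000 ≤ continuation, so V_u = 2.2803
Node d (S = 39): continuation = e^(−0.04)·[0.7106·8.2000 + 0.2894·29.6500] = 13.8434; exercise value = 16.0000 > continuation, so V_d = 16.0000 (exercise)
Node 0 (S = 60): continuation = e^(−0.04)·[0.7106·2.2803 + 0.2894·16.0000] = 6.0061; exercise value = 0.0000 ≤ continuation, so V_0 = 6.0061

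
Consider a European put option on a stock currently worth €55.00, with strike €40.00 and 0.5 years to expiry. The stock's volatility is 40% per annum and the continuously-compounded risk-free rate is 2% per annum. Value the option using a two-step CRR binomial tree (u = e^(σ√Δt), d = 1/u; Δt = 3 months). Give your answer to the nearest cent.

€0.90

CRR parameters: u = e^(σ√Δt) = e^(0.4·√0.25) = 1.2214, d = 1/u = 0.8187
Per-period rate: rΔt = 0.02·0.25 = 0.005, so R = e^0.005 = 1.0050
Risk-neutral probability p = (e^0.005 − 0.8187)/(1.2214 − 0.8187) = 0.1863/0.4027 = 0.4626
Terminal stock prices: S_uu = 82.05, S_ud = 55, S_dd = 36.87
Terminal payoffs (K − S): max(-42.05, 0) = 0, max(-15, 0) = 0, max(3.132, 0) = 3.132
Node u (S = 67.18): V_u = e^(−0.005)·[0.4626·0.0000 + 0.5374·0.0000] = 0.0000
Node d (S = 45.03): V_d = e^(−0.005)·[0.4626·0.0000 + 0.5374·3.1324] = 1.6749
Node 0 (S = 55): V_0 = e^(−0.005)·[0.4626·0.0000 + 0.5374·1.6749] = 0.8956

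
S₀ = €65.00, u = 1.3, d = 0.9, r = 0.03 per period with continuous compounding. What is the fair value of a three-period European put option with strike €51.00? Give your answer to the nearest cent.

€1.01

Risk-neutral probability p = (e^0.03 − 0.9)/(1.3 − 0.9) = 0.1305/0.4000 = 0.3261
Terminal stock prices: S_uuu = 142.8, S_uud = 98.87, S_udd = 68.45, S_ddd = 47.39
Terminal payoffs (K − S): max(-91.81, 0) = 0, max(-47.87, 0) = 0, max(-17.45, 0) = 0, max(3.615, 0) = 3.615
Node uu (S = 109.9): V_uu = e^(−0.03)·[0.3261·0.0000 + 0.6739·0.0000] = 0.0000
Node ud (S = 76.05): V_ud = e^(−0.03)·[0.3261·0.0000 + 0.6739·0.0000] = 0.0000
Node dd (S = 52.65): V_dd = e^(−0.03)·[0.3261·0.0000 + 0.6739·3.6150] = 2.3640
Node u (S = 84.5): V_u = e^(−0.03)·[0.3261·0.0000 + 0.6739·0.0000] = 0.0000
Node d (S = 58.5): V_d = e^(−0.03)·[0.3261·0.0000 + 0.6739·2.3640] = 1.5459
Node 0 (S = 65): V_0 = e^(−0.03)·[0.3261·0.0000 + 0.6739·1.5459] = 1.0110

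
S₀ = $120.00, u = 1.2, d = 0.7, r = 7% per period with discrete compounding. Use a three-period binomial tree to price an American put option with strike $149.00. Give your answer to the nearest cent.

$29.00

Risk-neutral probability p = (1 + 0.07 − 0.7)/(1.2 − 0.7) = 0.3700/0.5000 = 0.7400
Terminal stock prices: S_uuu = 207.4, S_uud = 121, S_udd = 70.56, S_ddd = 41.16
Terminal payoffs (K − S): max(-58.36, 0) = 0, max(28.04, 0) = 28.04, max(78.44, 0) = 78.44, max(107.8, 0) = 107.8
Node uu (S = 172.8): continuation = 1/1.07·[0.7400·0.0000 + 0.2600·28.0400] = 6.8135; exercise value = 0.0000 ≤ continuation, so V_uu = 6.8135
Node ud (S = 100.8): continuation = 1/1.07·[0.7400·28.0400 + 0.2600·78.4400] = 38.4523; exercise value = 48.2000 > continuation, so V_ud = 48.2000 (exercise)
Node dd (S = 58.8): continuation = 1/1.07·[0.7400·78.4400 + 0.2600·107.8400] = 80.4523; exercise value = 90.2000 > continuation, so V_dd = 90.2000 (exercise)
Node u (S = 144): continuation = 1/1.07·[0.7400·6.8135 + 0.2600·48.2000] = 16.4243; exercise value = 5.0000 ≤ continuation, so V_u = 16.4243
Node d (S = 84): continuation = 1/1.07·[0.7400·48.2000 + 0.2600·90.2000] = 55.2523; exercise value = 65.0000 > continuation, so V_d = 65.0000 (exercise)
Node 0 (S = 120): continuation = 1/1.07·[0.7400·16.4243 + 0.2600·65.0000] = 27.1532; exercise value = 29.0000 > continuation, so V_0 = 29.0000 (exercise)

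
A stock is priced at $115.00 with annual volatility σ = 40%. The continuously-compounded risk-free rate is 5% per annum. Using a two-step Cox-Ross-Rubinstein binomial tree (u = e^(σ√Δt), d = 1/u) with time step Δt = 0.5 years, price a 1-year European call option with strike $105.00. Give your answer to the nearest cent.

$25.57

CRR parameters: u = e^(σ√Δt) = e^(0.4·√0.5) = 1.3269, d = 1/u = 0.7536
Per-period rate: rΔt = 0.05·0.5 = 0.025, so R = e^0.025 = 1.0253
Risk-neutral probability p = (e^0.025 − 0.7536)/(1.3269 − 0.7536) = 0.2717/0.5733 = 0.4739
Terminal stock prices: S_uu = 202.5, S_ud = 115, S_dd = 65.32
Terminal payoffs (S − K): max(97.48, 0) = 97.48, max(10, 0) = 10, max(-39.68, 0) = 0
Node u (S = 152.6): V_u = e^(−0.025)·[0.4739·97.4752 + 0.5261·10.0000] = 50.1855
Node d (S = 86.67): V_d = e^(−0.025)·[0.4739·10.0000 + 0.5261·0.0000] = 4.6222
Node 0 (S = 115): V_0 = e^(−0.025)·[0.4739·50.1855 + 0.5261·4.6222] = 25.5682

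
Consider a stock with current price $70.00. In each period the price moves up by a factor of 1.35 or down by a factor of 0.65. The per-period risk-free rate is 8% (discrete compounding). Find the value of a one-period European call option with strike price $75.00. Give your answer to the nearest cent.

Risk-neutral probability p = (1 + 0.08 − 0.65)/(1.35 − 0.65) = 0.4300/0.7000 = 0.6143
Terminal stock prices: S_u = 94.5, S_d = 45.5
Terminal payoffs (S − K): max(19.5, 0) = 19.5, max(-29.5, 0) = 0
Node 0 (S = 70): V_0 = 1/1.08·[0.6143·19.5000 + 0.3857·0.0000] = 11.0913

$11.09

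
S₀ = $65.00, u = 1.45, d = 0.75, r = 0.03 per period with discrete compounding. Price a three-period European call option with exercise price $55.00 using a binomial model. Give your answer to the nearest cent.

Risk-neutral probability p = (1 + 0.03 − 0.75)/(1.45 − 0.75) = 0.2800/0.7000 = 0.4000
Terminal stock prices: S_uuu = 198.2, S_uud = 102.5, S_udd = 53.02, S_ddd = 27.42
Terminal payoffs (S − K): max(143.2, 0) = 143.2, max(47.5, 0) = 47.5, max(-1.984, 0) = 0, max(-27.58, 0) = 0
Node uu (S = 136.7): V_uu = 1/1.03·[0.4000·143.1606 + 0.6000·47.4969] = 83.2644
Node ud (S = 70.69): V_ud = 1/1.03·[0.4000·47.4969 + 0.6000·0.0000] = 18.4454
Node dd (S = 36.56): V_dd = 1/1.03·[0.4000·0.0000 + 0.6000·0.0000] = 0.0000
Node u (S = 94.25): V_u = 1/1.03·[0.4000·83.2644 + 0.6000·18.4454] = 43.0806
Node d (S = 48.75): V_d = 1/1.03·[0.4000·18.4454 + 0.6000·0.0000] = 7.1633
Node 0 (S = 65): V_0 = 1/1.03·[0.4000·43.0806 + 0.6000·7.1633] = 20.9031

$20.90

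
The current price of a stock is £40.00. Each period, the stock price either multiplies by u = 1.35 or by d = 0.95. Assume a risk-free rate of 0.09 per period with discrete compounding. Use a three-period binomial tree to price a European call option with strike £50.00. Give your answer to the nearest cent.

£5.15

Risk-neutral probability p = (1 + 0.09 − 0.95)/(1.35 − 0.95) = 0.1400/0.4000 = 0.3500
Terminal stock prices: S_uuu = 98.42, S_uud = 69.25, S_udd = 48.73, S_ddd = 34.29
Terminal payoffs (S − K): max(48.42, 0) = 48.42, max(19.25, 0) = 19.25, max(-1.265, 0) = 0, max(-15.71, 0) = 0
Node uu (S = 72.9): V_uu = 1/1.09·[0.3500·48.4150 + 0.6500·19.2550] = 27.0284
Node ud (S = 51.3): V_ud = 1/1.09·[0.3500·19.2550 + 0.6500·0.0000] = 6.1828
Node dd (S = 36.1): V_dd = 1/1.09·[0.3500·0.0000 + 0.6500·0.0000] = 0.0000
Node u (S = 54): V_u = 1/1.09·[0.3500·27.0284 + 0.6500·6.1828] = 12.3658
Node d (S = 38): V_d = 1/1.09·[0.3500·6.1828 + 0.6500·0.0000] = 1.9853
Node 0 (S = 40): V_0 = 1/1.09·[0.3500·12.3658 + 0.6500·1.9853] = 5.1546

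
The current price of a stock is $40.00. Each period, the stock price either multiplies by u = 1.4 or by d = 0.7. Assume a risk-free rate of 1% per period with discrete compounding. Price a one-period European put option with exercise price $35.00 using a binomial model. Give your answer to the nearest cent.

$3.86

Risk-neutral probability p = (1 + 0.01 − 0.7)/(1.4 − 0.7) = 0.3100/0.7000 = 0.4429
Terminal stock prices: S_u = 56, S_d = 28
Terminal payoffs (K − S): max(-21, 0) = 0, max(7, 0) = 7
Node 0 (S = 40): V_0 = 1/1.01·[0.4429·0.0000 + 0.5571·7.0000] = 3.8614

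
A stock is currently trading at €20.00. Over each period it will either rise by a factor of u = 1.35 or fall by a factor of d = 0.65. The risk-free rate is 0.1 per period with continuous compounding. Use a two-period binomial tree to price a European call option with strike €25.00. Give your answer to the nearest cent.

€3.96

Risk-neutral probability p = (e^0.1 − 0.65)/(1.35 − 0.65) = 0.4552/0.7000 = 0.6502
Terminal stock prices: S_uu = 36.45, S_ud = 17.55, S_dd = 8.45
Terminal payoffs (S − K): max(11.45, 0) = 11.45, max(-7.45, 0) = 0, max(-16.55, 0) = 0
Node u (S = 27): V_u = e^(−0.1)·[0.6502·11.4500 + 0.3498·0.0000] = 6.7368
Node d (S = 13): V_d = e^(−0.1)·[0.6502·0.0000 + 0.3498·0.0000] = 0.0000
Node 0 (S = 20): V_0 = e^(−0.1)·[0.6502·6.7368 + 0.3498·0.0000] = 3.9637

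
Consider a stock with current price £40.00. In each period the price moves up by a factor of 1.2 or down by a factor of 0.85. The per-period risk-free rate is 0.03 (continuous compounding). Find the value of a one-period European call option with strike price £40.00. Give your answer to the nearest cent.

£4.00

Risk-neutral probability p = (e^0.03 − 0.85)/(1.2 − 0.85) = 0.1805/0.3500 = 0.5156
Terminal stock prices: S_u = 48, S_d = 34
Terminal payoffs (S − K): max(8, 0) = 8, max(-6, 0) = 0
Node 0 (S = 40): V_0 = e^(−0.03)·[0.5156·8.0000 + 0.4844·0.0000] = 4.0028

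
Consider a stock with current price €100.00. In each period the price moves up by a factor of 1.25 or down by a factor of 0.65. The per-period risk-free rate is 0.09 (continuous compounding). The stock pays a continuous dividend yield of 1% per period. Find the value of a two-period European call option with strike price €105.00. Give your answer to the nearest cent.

Per-period risk-free factor R = e^0.09 = 1.0942; dividend-adjusted growth = e^(0.09−0.01) = 1.0833.
Risk-neutral probability p = (1.0833 − 0.65)/(1.25 − 0.65) = 0.4333/0.6000 = 0.7221
Terminal stock prices: S_uu = 156.2, S_ud = 81.25, S_dd = 42.25
Terminal payoffs (S − K): max(51.25, 0) = 51.25, max(-23.75, 0) = 0, max(-62.75, 0) = 0
Node u (S = 125): V_u = e^(−0.09)·[0.7221·51.2500 + 0.2779·0.0000] = 33.8245
Node d (S = 65): V_d = e^(−0.09)·[0.7221·0.0000 + 0.2779·0.0000] = 0.0000
Node 0 (S = 100): V_0 = e^(−0.09)·[0.7221·33.8245 + 0.2779·0.0000] = 22.3239

€22.32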